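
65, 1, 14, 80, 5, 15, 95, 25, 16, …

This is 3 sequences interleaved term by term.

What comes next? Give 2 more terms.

The terms cycle through 3 interleaved subsequences.
Track A = 65, 80, 95: arithmetic, step +15.
Track B = 1, 5, 25: successive powers of 5.
Track C = 14, 15, 16: arithmetic with common difference +1.
Position 10 falls in track A as its term 4, giving 110.
Position 11 → track B, term 4 = 125.

110, 125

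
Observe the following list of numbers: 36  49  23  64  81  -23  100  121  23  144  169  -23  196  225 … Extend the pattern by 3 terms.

Reading positions in blocks of 3 reveals the pattern AAB — 2 tracks woven together.
Stream A is 36, 49, 64, 81, 100, 121, 144, 169, 196, 225, which is the squares 6², 7², 8², ….
Stream B is 23, -23, 23, -23, which is the oscillation 23·(−1)^(n+1).
The 15th slot belongs to stream B; its 5th term is 23.
Term 16 comes from stream A (its 11th entry): 256.
Position 17 falls in stream A as its term 12, giving 289.

23, 256, 289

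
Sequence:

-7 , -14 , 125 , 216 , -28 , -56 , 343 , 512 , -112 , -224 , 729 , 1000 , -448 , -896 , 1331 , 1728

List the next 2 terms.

-1792, -3584

Reading positions in blocks of 4 reveals the pattern AABB — 2 tracks woven together.
Track A is -7, -14, -28, -56, -112, -224, -448, -896, which is geometric, ×2 each step.
Track B is 125, 216, 343, 512, 729, 1000, 1331, 1728, which is the cubes 5³, 6³, 7³, ….
Position 17 falls in track A as its term 9, giving -1792.
Term 18 comes from track A (its 10th entry): -3584.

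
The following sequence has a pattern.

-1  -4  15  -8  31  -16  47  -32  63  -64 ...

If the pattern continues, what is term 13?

Taking every 2nd term gives 2 separate tracks.
Track A = -1, 15, 31, 47, 63: arithmetic, step +16.
Track B = -4, -8, -16, -32, -64: geometric with ratio 2.
Position 13 → track A, term 7 = 95.

95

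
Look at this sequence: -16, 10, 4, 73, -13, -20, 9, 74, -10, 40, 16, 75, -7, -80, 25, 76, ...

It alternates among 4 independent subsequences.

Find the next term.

-4

Split by position mod 4: positions 1, 5, 9, … form one track, and each other residue class forms its own.
Track A: -16, -13, -10, -7. Adding 3 each time.
Track B: 10, -20, 40, -80. A geometric progression (common ratio -2).
Track C: 4, 9, 16, 25. Consecutive squares n² from n = 2.
Track D: 73, 74, 75, 76. Adding 1 each time.
The 17th slot belongs to track A; its 5th term is -4.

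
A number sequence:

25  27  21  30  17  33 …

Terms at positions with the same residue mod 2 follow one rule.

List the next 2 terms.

Odd-indexed and even-indexed terms follow separate rules.
Track A: 25, 21, 17 — arithmetic with common difference −4.
Track B: 27, 30, 33 — adding 3 each time.
Position 7 falls in track A as its term 4, giving 13.
Position 8 falls in track B as its term 4, giving 36.

13, 36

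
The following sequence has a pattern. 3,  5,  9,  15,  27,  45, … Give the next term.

81

Odd-indexed and even-indexed terms follow separate rules.
Track A: 3, 9, 27. Successive powers of 3.
Track B: 5, 15, 45. A geometric progression (common ratio 3).
Position 7 falls in track A as its term 4, giving 81.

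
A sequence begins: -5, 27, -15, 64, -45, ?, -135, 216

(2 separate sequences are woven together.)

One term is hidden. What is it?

125

Taking every 2nd term gives 2 separate tracks.
Track A: -5, -15, -45, -135. Geometric with ratio 3.
Track B: 27, 64, ?, 216. The cubes 3³, 4³, 5³, ….
So the missing entry in track B is 125.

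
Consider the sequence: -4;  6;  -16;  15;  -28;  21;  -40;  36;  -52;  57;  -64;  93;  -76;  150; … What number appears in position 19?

The terms cycle through 2 interleaved subsequences.
Stream A: -4, -16, -28, -40, -52, -64, -76 — linear: a_n = 8 − 12·n.
Stream B: 6, 15, 21, 36, 57, 93, 150 — a Fibonacci-like recurrence a_n = a_{n-1} + a_{n-2}.
Term 19 comes from stream A (its 10th entry): -112.

-112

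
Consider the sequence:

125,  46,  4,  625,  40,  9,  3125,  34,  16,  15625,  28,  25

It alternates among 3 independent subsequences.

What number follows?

78125

Split by position mod 3 into 3 tracks.
Stream A: 125, 625, 3125, 15625 (powers of 5).
Stream B: 46, 40, 34, 28 (arithmetic with common difference −6).
Stream C: 4, 9, 16, 25 (perfect squares starting at 2²).
Position 13 → stream A, term 5 = 78125.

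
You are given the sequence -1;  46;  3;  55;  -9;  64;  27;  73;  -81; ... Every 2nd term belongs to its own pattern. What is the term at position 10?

The terms cycle through 2 interleaved subsequences.
Subsequence A: -1, 3, -9, 27, -81. Geometric, ×-3 each step.
Subsequence B: 46, 55, 64, 73. Arithmetic, step +9.
Term 10 comes from subsequence B (its 5th entry): 82.

82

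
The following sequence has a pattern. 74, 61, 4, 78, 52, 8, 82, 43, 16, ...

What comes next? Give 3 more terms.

Split by position mod 3 into 3 tracks.
Track A is 74, 78, 82, which is adding 4 each time.
Track B is 61, 52, 43, which is linear: a_n = 70 − 9·n.
Track C is 4, 8, 16, which is geometric, ×2 each step.
The 10th slot belongs to track A; its 4th term is 86.
Position 11 → track B, term 4 = 34.
Position 12 → track C, term 4 = 32.

86, 34, 32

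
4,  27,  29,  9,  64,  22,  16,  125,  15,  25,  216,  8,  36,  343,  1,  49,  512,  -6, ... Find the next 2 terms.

64, 729

Read the sequence 3 terms at a time; column i is its own pattern.
Track A: 4, 9, 16, 25, 36, 49 (perfect squares starting at 2²).
Track B: 27, 64, 125, 216, 343, 512 (perfect cubes starting at 3³).
Track C: 29, 22, 15, 8, 1, -6 (subtracting 7 each time).
The 19th slot belongs to track A; its 7th term is 64.
The 20th slot belongs to track B; its 7th term is 729.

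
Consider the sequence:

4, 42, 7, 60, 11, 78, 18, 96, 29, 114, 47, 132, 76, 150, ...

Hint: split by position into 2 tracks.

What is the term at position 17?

The terms cycle through 2 interleaved subsequences.
Subsequence A: 4, 7, 11, 18, 29, 47, 76 (a Fibonacci-like recurrence a_n = a_{n-1} + a_{n-2}).
Subsequence B: 42, 60, 78, 96, 114, 132, 150 (adding 18 each time).
Position 17 falls in subsequence A as its term 9, giving 199.

199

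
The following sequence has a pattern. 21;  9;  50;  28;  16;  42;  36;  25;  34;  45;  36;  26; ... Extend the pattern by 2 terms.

55, 49

Split by position mod 3: positions 1, 4, 7, … form one track, and each other residue class forms its own.
Subsequence A: 21, 28, 36, 45. Triangular numbers starting at T_6.
Subsequence B: 9, 16, 25, 36. Consecutive squares n² from n = 3.
Subsequence C: 50, 42, 34, 26. Subtracting 8 each time.
Position 13 falls in subsequence A as its term 5, giving 55.
Term 14 comes from subsequence B (its 5th entry): 49.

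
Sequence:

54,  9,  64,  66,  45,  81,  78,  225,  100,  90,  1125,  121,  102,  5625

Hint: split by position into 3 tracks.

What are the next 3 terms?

144, 114, 28125

Taking every 3rd term gives 3 separate tracks.
Track A: 54, 66, 78, 90, 102. Linear: a_n = 42 + 12·n.
Track B: 9, 45, 225, 1125, 5625. Multiplying by 5 each time.
Track C: 64, 81, 100, 121. Consecutive squares n² from n = 8.
Position 15 → track C, term 5 = 144.
Position 16 → track A, term 6 = 114.
Term 17 comes from track B (its 6th entry): 28125.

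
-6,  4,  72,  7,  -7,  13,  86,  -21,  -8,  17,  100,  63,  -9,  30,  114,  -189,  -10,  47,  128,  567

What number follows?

-11

Split by position mod 4 into 4 tracks.
Stream A is -6, -7, -8, -9, -10, which is linear: a_n = -5 − n.
Stream B is 4, 13, 17, 30, 47, which is a Fibonacci-like recurrence a_n = a_{n-1} + a_{n-2}.
Stream C is 72, 86, 100, 114, 128, which is adding 14 each time.
Stream D is 7, -21, 63, -189, 567, which is a geometric progression (common ratio -3).
Position 21 → stream A, term 6 = -11.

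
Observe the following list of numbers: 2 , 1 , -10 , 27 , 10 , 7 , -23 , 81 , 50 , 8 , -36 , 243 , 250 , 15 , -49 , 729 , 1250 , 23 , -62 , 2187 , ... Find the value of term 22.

Taking every 4th term gives 4 separate tracks.
Subsequence A: 2, 10, 50, 250, 1250 (geometric with ratio 5).
Subsequence B: 1, 7, 8, 15, 23 (a Fibonacci-like recurrence a_n = a_{n-1} + a_{n-2}).
Subsequence C: -10, -23, -36, -49, -62 (linear: a_n = 3 − 13·n).
Subsequence D: 27, 81, 243, 729, 2187 (powers 3^3, 3^4, 3^5, …).
The 22nd slot belongs to subsequence B; its 6th term is 38.

38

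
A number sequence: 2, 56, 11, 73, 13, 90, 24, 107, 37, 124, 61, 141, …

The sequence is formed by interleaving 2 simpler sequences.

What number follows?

98

Positions 1, 3, 5, … form one subsequence and positions 2, 4, 6, … form another.
Stream A: 2, 11, 13, 24, 37, 61. A Fibonacci-like recurrence a_n = a_{n-1} + a_{n-2}.
Stream B: 56, 73, 90, 107, 124, 141. Arithmetic, step +17.
Term 13 comes from stream A (its 7th entry): 98.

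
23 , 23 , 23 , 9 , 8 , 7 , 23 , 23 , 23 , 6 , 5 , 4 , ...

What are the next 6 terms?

23, 23, 23, 3, 2, 1

The slot pattern repeats as AAABBB (period 6), so there are 2 interleaved tracks.
Track A: 23, 23, 23, 23, 23, 23 — always 23.
Track B: 9, 8, 7, 6, 5, 4 — arithmetic, step −1.
Term 13 comes from track A (its 7th entry): 23.
The 14th slot belongs to track A; its 8th term is 23.
Term 15 comes from track A (its 9th entry): 23.
Term 16 comes from track B (its 7th entry): 3.
Position 17 → track B, term 8 = 2.
The 18th slot belongs to track B; its 9th term is 1.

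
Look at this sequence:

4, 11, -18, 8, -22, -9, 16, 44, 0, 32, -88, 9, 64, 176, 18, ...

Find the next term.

The terms cycle through 3 interleaved subsequences.
Track A: 4, 8, 16, 32, 64. Powers 2^2, 2^3, 2^4, ….
Track B: 11, -22, 44, -88, 176. Multiplying by -2 each time.
Track C: -18, -9, 0, 9, 18. Arithmetic, step +9.
Term 16 comes from track A (its 6th entry): 128.

128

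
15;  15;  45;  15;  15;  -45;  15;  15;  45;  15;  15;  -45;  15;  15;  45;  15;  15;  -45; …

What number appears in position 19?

Reading positions in blocks of 3 reveals the pattern AAB — 2 tracks woven together.
Track A = 15, 15, 15, 15, 15, 15, 15, 15, 15, 15, 15, 15: the constant sequence 15.
Track B = 45, -45, 45, -45, 45, -45: oscillating between 45 and -45.
Term 19 comes from track A (its 13th entry): 15.

15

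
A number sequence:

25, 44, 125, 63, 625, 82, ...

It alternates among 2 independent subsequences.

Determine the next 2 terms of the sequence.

3125, 101

Positions 1, 3, 5, … form one subsequence and positions 2, 4, 6, … form another.
Track A: 25, 125, 625 (powers of 5).
Track B: 44, 63, 82 (arithmetic, step +19).
Term 7 comes from track A (its 4th entry): 3125.
The 8th slot belongs to track B; its 4th term is 101.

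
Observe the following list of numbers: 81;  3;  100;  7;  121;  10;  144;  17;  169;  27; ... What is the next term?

Taking every 2nd term gives 2 separate tracks.
Track A is 81, 100, 121, 144, 169, which is perfect squares starting at 9².
Track B is 3, 7, 10, 17, 27, which is Fibonacci-style (each term is the sum of the two before it).
Position 11 falls in track A as its term 6, giving 196.

196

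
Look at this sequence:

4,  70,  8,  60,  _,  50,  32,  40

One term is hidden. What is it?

16

Split by position mod 2 into 2 tracks.
Stream A is 4, 8, ?, 32, which is successive powers of 2.
Stream B is 70, 60, 50, 40, which is linear: a_n = 80 − 10·n.
The gap is stream A's term 3; the rule gives 16.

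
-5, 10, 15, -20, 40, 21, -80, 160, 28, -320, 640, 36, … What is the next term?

-1280

Reading positions in blocks of 3 reveals the pattern AAB — 2 tracks woven together.
Stream A: -5, 10, -20, 40, -80, 160, -320, 640 — geometric, ×-2 each step.
Stream B: 15, 21, 28, 36 — triangular numbers n(n+1)/2 for n = 5, 6, ….
Position 13 falls in stream A as its term 9, giving -1280.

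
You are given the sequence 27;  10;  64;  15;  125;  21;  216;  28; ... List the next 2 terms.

343, 36

Split by position mod 2 into 2 tracks.
Track A: 27, 64, 125, 216 — perfect cubes starting at 3³.
Track B: 10, 15, 21, 28 — the triangular numbers T_4, T_5, ….
Term 9 comes from track A (its 5th entry): 343.
Position 10 falls in track B as its term 5, giving 36.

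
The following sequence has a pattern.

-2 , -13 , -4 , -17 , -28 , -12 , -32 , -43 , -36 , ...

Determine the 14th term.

Taking every 3rd term gives 3 separate tracks.
Track A: -2, -17, -32 — arithmetic, step −15.
Track B: -13, -28, -43 — arithmetic with common difference −15.
Track C: -4, -12, -36 — a geometric progression (common ratio 3).
Position 14 → track B, term 5 = -73.

-73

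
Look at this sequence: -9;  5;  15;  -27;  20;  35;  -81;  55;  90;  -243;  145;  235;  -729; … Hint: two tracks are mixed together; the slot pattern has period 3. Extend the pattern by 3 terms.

380, 615, -2187

The slot pattern repeats as ABB (period 3), so there are 2 interleaved tracks.
Track A: -9, -27, -81, -243, -729 — geometric with ratio 3.
Track B: 5, 15, 20, 35, 55, 90, 145, 235 — each term equals the sum of the previous two.
Position 14 falls in track B as its term 9, giving 380.
Term 15 comes from track B (its 10th entry): 615.
Term 16 comes from track A (its 6th entry): -2187.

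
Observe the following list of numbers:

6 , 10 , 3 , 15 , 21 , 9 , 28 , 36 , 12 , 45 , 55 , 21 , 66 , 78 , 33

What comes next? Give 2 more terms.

91, 105

Reading positions in blocks of 3 reveals the pattern AAB — 2 tracks woven together.
Track A = 6, 10, 15, 21, 28, 36, 45, 55, 66, 78: the triangular numbers T_3, T_4, ….
Track B = 3, 9, 12, 21, 33: a Fibonacci-like recurrence a_n = a_{n-1} + a_{n-2}.
Term 16 comes from track A (its 11th entry): 91.
The 17th slot belongs to track A; its 12th term is 105.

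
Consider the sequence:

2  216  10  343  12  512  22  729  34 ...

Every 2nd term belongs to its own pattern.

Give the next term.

Odd-indexed and even-indexed terms follow separate rules.
Track A is 2, 10, 12, 22, 34, which is each term equals the sum of the previous two.
Track B is 216, 343, 512, 729, which is the cubes 6³, 7³, 8³, ….
The 10th slot belongs to track B; its 5th term is 1000.

1000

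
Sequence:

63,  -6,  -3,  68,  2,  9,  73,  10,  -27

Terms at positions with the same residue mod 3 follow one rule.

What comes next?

Taking every 3rd term gives 3 separate tracks.
Track A is 63, 68, 73, which is adding 5 each time.
Track B is -6, 2, 10, which is linear: a_n = -14 + 8·n.
Track C is -3, 9, -27, which is multiplying by -3 each time.
Position 10 falls in track A as its term 4, giving 78.

78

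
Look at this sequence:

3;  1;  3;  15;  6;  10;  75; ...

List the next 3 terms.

Positions follow the repeating pattern ABB; grouping by letter gives 2 tracks.
Stream A: 3, 15, 75 — multiplying by 5 each time.
Stream B: 1, 3, 6, 10 — triangular numbers starting at T_1.
Term 8 comes from stream B (its 5th entry): 15.
The 9th slot belongs to stream B; its 6th term is 21.
The 10th slot belongs to stream A; its 4th term is 375.

15, 21, 375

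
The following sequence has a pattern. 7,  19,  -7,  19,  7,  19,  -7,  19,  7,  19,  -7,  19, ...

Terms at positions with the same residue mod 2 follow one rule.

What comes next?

Positions 1, 3, 5, … form one subsequence and positions 2, 4, 6, … form another.
Track A = 7, -7, 7, -7, 7, -7: alternating ±7.
Track B = 19, 19, 19, 19, 19, 19: constant 19.
Position 13 → track A, term 7 = 7.

7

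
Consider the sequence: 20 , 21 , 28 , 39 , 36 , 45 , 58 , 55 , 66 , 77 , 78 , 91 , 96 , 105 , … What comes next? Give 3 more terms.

Reading positions in blocks of 3 reveals the pattern ABB — 2 tracks woven together.
Track A: 20, 39, 58, 77, 96 — adding 19 each time.
Track B: 21, 28, 36, 45, 55, 66, 78, 91, 105 — the triangular numbers T_6, T_7, ….
Term 15 comes from track B (its 10th entry): 120.
Position 16 falls in track A as its term 6, giving 115.
The 17th slot belongs to track B; its 11th term is 136.

120, 115, 136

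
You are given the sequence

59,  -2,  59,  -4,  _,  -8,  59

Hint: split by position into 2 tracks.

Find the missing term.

59

Split by position mod 2 into 2 tracks.
Subsequence A = 59, 59, ?, 59: the constant sequence 59.
Subsequence B = -2, -4, -8: geometric with ratio 2.
Filling subsequence A at index 3 by its rule yields 59.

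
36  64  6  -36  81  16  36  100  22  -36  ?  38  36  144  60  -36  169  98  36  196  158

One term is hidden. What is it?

The terms cycle through 3 interleaved subsequences.
Subsequence A = 36, -36, 36, -36, 36, -36, 36: oscillating between 36 and -36.
Subsequence B = 64, 81, 100, ?, 144, 169, 196: perfect squares starting at 8².
Subsequence C = 6, 16, 22, 38, 60, 98, 158: Fibonacci-style (each term is the sum of the two before it).
Filling subsequence B at index 4 by its rule yields 121.

121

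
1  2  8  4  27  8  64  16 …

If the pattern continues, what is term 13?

Taking every 2nd term gives 2 separate tracks.
Stream A: 1, 8, 27, 64 (perfect cubes starting at 1³).
Stream B: 2, 4, 8, 16 (powers 2^1, 2^2, 2^3, …).
Term 13 comes from stream A (its 7th entry): 343.

343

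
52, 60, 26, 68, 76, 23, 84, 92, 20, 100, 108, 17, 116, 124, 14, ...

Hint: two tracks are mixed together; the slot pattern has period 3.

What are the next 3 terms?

132, 140, 11

Positions follow the repeating pattern AAB; grouping by letter gives 2 tracks.
Stream A is 52, 60, 68, 76, 84, 92, 100, 108, 116, 124, which is arithmetic with common difference +8.
Stream B is 26, 23, 20, 17, 14, which is linear: a_n = 29 − 3·n.
Position 16 falls in stream A as its term 11, giving 132.
The 17th slot belongs to stream A; its 12th term is 140.
Position 18 → stream B, term 6 = 11.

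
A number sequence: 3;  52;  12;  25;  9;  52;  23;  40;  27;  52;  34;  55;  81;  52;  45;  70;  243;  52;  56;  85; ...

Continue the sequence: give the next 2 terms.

The terms cycle through 4 interleaved subsequences.
Subsequence A: 3, 9, 27, 81, 243. Powers 3^1, 3^2, 3^3, ….
Subsequence B: 52, 52, 52, 52, 52. Always 52.
Subsequence C: 12, 23, 34, 45, 56. Adding 11 each time.
Subsequence D: 25, 40, 55, 70, 85. Adding 15 each time.
Position 21 falls in subsequence A as its term 6, giving 729.
Term 22 comes from subsequence B (its 6th entry): 52.

729, 52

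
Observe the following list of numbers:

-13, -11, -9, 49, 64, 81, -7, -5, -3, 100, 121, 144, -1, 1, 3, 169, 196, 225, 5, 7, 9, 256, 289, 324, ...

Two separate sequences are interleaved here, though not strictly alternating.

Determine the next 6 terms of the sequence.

The slot pattern repeats as AAABBB (period 6), so there are 2 interleaved tracks.
Subsequence A: -13, -11, -9, -7, -5, -3, -1, 1, 3, 5, 7, 9 (linear: a_n = -15 + 2·n).
Subsequence B: 49, 64, 81, 100, 121, 144, 169, 196, 225, 256, 289, 324 (the squares 7², 8², 9², …).
Position 25 → subsequence A, term 13 = 11.
The 26th slot belongs to subsequence A; its 14th term is 13.
Position 27 falls in subsequence A as its term 15, giving 15.
Position 28 falls in subsequence B as its term 13, giving 361.
The 29th slot belongs to subsequence B; its 14th term is 400.
Term 30 comes from subsequence B (its 15th entry): 441.

11, 13, 15, 361, 400, 441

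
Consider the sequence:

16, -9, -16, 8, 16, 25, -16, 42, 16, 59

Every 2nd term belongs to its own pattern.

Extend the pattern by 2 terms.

The terms cycle through 2 interleaved subsequences.
Subsequence A: 16, -16, 16, -16, 16. Oscillating between 16 and -16.
Subsequence B: -9, 8, 25, 42, 59. Arithmetic, step +17.
Position 11 → subsequence A, term 6 = -16.
Position 12 falls in subsequence B as its term 6, giving 76.

-16, 76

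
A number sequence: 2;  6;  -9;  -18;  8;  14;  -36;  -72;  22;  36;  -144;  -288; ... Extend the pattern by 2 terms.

58, 94

Reading positions in blocks of 4 reveals the pattern AABB — 2 tracks woven together.
Track A: 2, 6, 8, 14, 22, 36. Each term equals the sum of the previous two.
Track B: -9, -18, -36, -72, -144, -288. Geometric with ratio 2.
Position 13 → track A, term 7 = 58.
Term 14 comes from track A (its 8th entry): 94.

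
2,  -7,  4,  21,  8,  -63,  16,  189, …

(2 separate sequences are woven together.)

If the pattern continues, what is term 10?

The terms cycle through 2 interleaved subsequences.
Track A: 2, 4, 8, 16. Powers of 2.
Track B: -7, 21, -63, 189. A geometric progression (common ratio -3).
Position 10 falls in track B as its term 5, giving -567.

-567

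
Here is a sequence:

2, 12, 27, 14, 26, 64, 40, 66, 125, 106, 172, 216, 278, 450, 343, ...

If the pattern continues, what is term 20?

Positions follow the repeating pattern AAB; grouping by letter gives 2 tracks.
Subsequence A is 2, 12, 14, 26, 40, 66, 106, 172, 278, 450, which is a Fibonacci-like recurrence a_n = a_{n-1} + a_{n-2}.
Subsequence B is 27, 64, 125, 216, 343, which is perfect cubes starting at 3³.
The 20th slot belongs to subsequence A; its 14th term is 3084.

3084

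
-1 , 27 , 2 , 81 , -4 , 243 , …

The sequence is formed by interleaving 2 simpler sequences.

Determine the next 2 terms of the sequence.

Taking every 2nd term gives 2 separate tracks.
Stream A = -1, 2, -4: geometric, ×-2 each step.
Stream B = 27, 81, 243: powers of 3.
Position 7 → stream A, term 4 = 8.
Term 8 comes from stream B (its 4th entry): 729.

8, 729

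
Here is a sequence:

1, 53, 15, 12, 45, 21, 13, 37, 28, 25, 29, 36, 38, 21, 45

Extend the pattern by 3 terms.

63, 13, 55

The terms cycle through 3 interleaved subsequences.
Track A: 1, 12, 13, 25, 38 — a Fibonacci-like recurrence a_n = a_{n-1} + a_{n-2}.
Track B: 53, 45, 37, 29, 21 — linear: a_n = 61 − 8·n.
Track C: 15, 21, 28, 36, 45 — triangular numbers starting at T_5.
Term 16 comes from track A (its 6th entry): 63.
Position 17 → track B, term 6 = 13.
The 18th slot belongs to track C; its 6th term is 55.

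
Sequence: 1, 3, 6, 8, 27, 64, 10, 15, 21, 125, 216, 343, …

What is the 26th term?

105

Positions follow the repeating pattern AAABBB; grouping by letter gives 2 tracks.
Track A: 1, 3, 6, 10, 15, 21. Triangular numbers starting at T_1.
Track B: 8, 27, 64, 125, 216, 343. The cubes 2³, 3³, 4³, ….
Position 26 → track A, term 14 = 105.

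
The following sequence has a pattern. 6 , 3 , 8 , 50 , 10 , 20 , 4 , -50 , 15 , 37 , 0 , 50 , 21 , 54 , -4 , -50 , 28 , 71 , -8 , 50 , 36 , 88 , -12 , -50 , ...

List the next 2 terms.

Taking every 4th term gives 4 separate tracks.
Subsequence A: 6, 10, 15, 21, 28, 36. Triangular numbers starting at T_3.
Subsequence B: 3, 20, 37, 54, 71, 88. Arithmetic with common difference +17.
Subsequence C: 8, 4, 0, -4, -8, -12. Subtracting 4 each time.
Subsequence D: 50, -50, 50, -50, 50, -50. Alternating ±50.
Term 25 comes from subsequence A (its 7th entry): 45.
Position 26 → subsequence B, term 7 = 105.

45, 105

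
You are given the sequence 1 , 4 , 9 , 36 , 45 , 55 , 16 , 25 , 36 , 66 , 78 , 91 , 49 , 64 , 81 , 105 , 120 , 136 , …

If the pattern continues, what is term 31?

256

Reading positions in blocks of 6 reveals the pattern AAABBB — 2 tracks woven together.
Track A is 1, 4, 9, 16, 25, 36, 49, 64, 81, which is perfect squares starting at 1².
Track B is 36, 45, 55, 66, 78, 91, 105, 120, 136, which is the triangular numbers T_8, T_9, ….
Position 31 → track A, term 16 = 256.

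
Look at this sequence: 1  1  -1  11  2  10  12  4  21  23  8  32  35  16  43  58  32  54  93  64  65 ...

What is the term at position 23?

Split by position mod 3: positions 1, 4, 7, … form one track, and each other residue class forms its own.
Subsequence A: 1, 11, 12, 23, 35, 58, 93. Fibonacci-style (each term is the sum of the two before it).
Subsequence B: 1, 2, 4, 8, 16, 32, 64. Powers 2^0, 2^1, 2^2, ….
Subsequence C: -1, 10, 21, 32, 43, 54, 65. Arithmetic with common difference +11.
Term 23 comes from subsequence B (its 8th entry): 128.

128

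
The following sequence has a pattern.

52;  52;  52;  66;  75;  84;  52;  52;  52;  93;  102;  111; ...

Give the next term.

Reading positions in blocks of 6 reveals the pattern AAABBB — 2 tracks woven together.
Track A is 52, 52, 52, 52, 52, 52, which is the constant sequence 52.
Track B is 66, 75, 84, 93, 102, 111, which is arithmetic, step +9.
Term 13 comes from track A (its 7th entry): 52.

52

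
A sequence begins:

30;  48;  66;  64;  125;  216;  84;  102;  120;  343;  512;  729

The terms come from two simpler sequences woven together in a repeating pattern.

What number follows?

138

Reading positions in blocks of 6 reveals the pattern AAABBB — 2 tracks woven together.
Track A is 30, 48, 66, 84, 102, 120, which is linear: a_n = 12 + 18·n.
Track B is 64, 125, 216, 343, 512, 729, which is perfect cubes starting at 4³.
Position 13 falls in track A as its term 7, giving 138.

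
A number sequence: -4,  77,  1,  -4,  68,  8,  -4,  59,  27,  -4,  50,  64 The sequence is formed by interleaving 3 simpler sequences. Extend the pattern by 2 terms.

-4, 41

Split by position mod 3 into 3 tracks.
Subsequence A = -4, -4, -4, -4: always -4.
Subsequence B = 77, 68, 59, 50: subtracting 9 each time.
Subsequence C = 1, 8, 27, 64: perfect cubes starting at 1³.
Position 13 → subsequence A, term 5 = -4.
Position 14 → subsequence B, term 5 = 41.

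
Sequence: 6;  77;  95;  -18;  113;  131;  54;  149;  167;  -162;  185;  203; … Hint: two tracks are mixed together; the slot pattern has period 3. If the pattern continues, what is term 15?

239

Reading positions in blocks of 3 reveals the pattern ABB — 2 tracks woven together.
Stream A: 6, -18, 54, -162. Geometric with ratio -3.
Stream B: 77, 95, 113, 131, 149, 167, 185, 203. Linear: a_n = 59 + 18·n.
Position 15 falls in stream B as its term 10, giving 239.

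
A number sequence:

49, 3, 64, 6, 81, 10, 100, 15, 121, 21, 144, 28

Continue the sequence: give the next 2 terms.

Odd-indexed and even-indexed terms follow separate rules.
Subsequence A: 49, 64, 81, 100, 121, 144 (consecutive squares n² from n = 7).
Subsequence B: 3, 6, 10, 15, 21, 28 (the triangular numbers T_2, T_3, …).
The 13th slot belongs to subsequence A; its 7th term is 169.
Term 14 comes from subsequence B (its 7th entry): 36.

169, 36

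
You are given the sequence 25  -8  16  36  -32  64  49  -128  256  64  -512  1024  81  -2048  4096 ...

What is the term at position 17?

-8192

The slot pattern repeats as ABB (period 3), so there are 2 interleaved tracks.
Track A: 25, 36, 49, 64, 81 — the squares 5², 6², 7², ….
Track B: -8, 16, -32, 64, -128, 256, -512, 1024, -2048, 4096 — geometric, ×-2 each step.
Position 17 → track B, term 11 = -8192.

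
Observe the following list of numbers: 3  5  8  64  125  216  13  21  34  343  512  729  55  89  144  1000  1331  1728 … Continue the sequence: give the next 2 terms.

233, 377

Reading positions in blocks of 6 reveals the pattern AAABBB — 2 tracks woven together.
Track A: 3, 5, 8, 13, 21, 34, 55, 89, 144 — a Fibonacci-like recurrence a_n = a_{n-1} + a_{n-2}.
Track B: 64, 125, 216, 343, 512, 729, 1000, 1331, 1728 — consecutive cubes n³ from n = 4.
The 19th slot belongs to track A; its 10th term is 233.
Position 20 falls in track A as its term 11, giving 377.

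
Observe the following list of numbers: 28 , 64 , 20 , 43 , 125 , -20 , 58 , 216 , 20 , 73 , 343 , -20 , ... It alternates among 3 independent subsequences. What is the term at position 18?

Split by position mod 3 into 3 tracks.
Subsequence A: 28, 43, 58, 73 (linear: a_n = 13 + 15·n).
Subsequence B: 64, 125, 216, 343 (the cubes 4³, 5³, 6³, …).
Subsequence C: 20, -20, 20, -20 (alternating ±20).
Position 18 falls in subsequence C as its term 6, giving -20.

-20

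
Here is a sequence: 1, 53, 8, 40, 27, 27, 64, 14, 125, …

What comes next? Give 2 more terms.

1, 216

Split by position mod 2 into 2 tracks.
Subsequence A: 1, 8, 27, 64, 125 (the cubes 1³, 2³, 3³, …).
Subsequence B: 53, 40, 27, 14 (subtracting 13 each time).
Term 10 comes from subsequence B (its 5th entry): 1.
Position 11 falls in subsequence A as its term 6, giving 216.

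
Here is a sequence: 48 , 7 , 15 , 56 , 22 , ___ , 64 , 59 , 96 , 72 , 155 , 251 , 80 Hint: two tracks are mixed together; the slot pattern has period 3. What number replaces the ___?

37

The slot pattern repeats as ABB (period 3), so there are 2 interleaved tracks.
Stream A: 48, 56, 64, 72, 80. Arithmetic with common difference +8.
Stream B: 7, 15, 22, ?, 59, 96, 155, 251. Fibonacci-style (each term is the sum of the two before it).
The gap is stream B's term 4; the rule gives 37.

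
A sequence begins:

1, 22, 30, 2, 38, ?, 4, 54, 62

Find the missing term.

Reading positions in blocks of 3 reveals the pattern ABB — 2 tracks woven together.
Stream A: 1, 2, 4 (powers 2^0, 2^1, 2^2, …).
Stream B: 22, 30, 38, ?, 54, 62 (linear: a_n = 14 + 8·n).
So the missing entry in stream B is 46.

46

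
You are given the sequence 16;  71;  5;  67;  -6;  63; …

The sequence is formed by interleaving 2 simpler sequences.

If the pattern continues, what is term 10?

55

Split by position mod 2 into 2 tracks.
Stream A is 16, 5, -6, which is arithmetic with common difference −11.
Stream B is 71, 67, 63, which is arithmetic, step −4.
Position 10 falls in stream B as its term 5, giving 55.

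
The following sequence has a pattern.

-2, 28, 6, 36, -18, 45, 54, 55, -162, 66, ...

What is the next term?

Positions 1, 3, 5, … form one subsequence and positions 2, 4, 6, … form another.
Track A: -2, 6, -18, 54, -162 — multiplying by -3 each time.
Track B: 28, 36, 45, 55, 66 — the triangular numbers T_7, T_8, ….
The 11th slot belongs to track A; its 6th term is 486.

486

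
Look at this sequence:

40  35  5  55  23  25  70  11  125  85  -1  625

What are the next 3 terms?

Split by position mod 3: positions 1, 4, 7, … form one track, and each other residue class forms its own.
Stream A = 40, 55, 70, 85: arithmetic, step +15.
Stream B = 35, 23, 11, -1: arithmetic with common difference −12.
Stream C = 5, 25, 125, 625: successive powers of 5.
Term 13 comes from stream A (its 5th entry): 100.
Position 14 → stream B, term 5 = -13.
Term 15 comes from stream C (its 5th entry): 3125.

100, -13, 3125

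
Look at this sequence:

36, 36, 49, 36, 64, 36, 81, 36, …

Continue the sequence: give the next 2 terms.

100, 36

Split by position mod 2 into 2 tracks.
Track A is 36, 49, 64, 81, which is the squares 6², 7², 8², ….
Track B is 36, 36, 36, 36, which is the constant sequence 36.
Position 9 falls in track A as its term 5, giving 100.
Term 10 comes from track B (its 5th entry): 36.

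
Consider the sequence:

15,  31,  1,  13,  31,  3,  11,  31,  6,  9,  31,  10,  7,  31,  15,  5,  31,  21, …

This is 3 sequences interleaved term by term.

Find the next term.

The terms cycle through 3 interleaved subsequences.
Track A = 15, 13, 11, 9, 7, 5: arithmetic with common difference −2.
Track B = 31, 31, 31, 31, 31, 31: always 31.
Track C = 1, 3, 6, 10, 15, 21: triangular numbers starting at T_1.
Position 19 falls in track A as its term 7, giving 3.

3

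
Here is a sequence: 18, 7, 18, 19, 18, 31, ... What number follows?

The terms cycle through 2 interleaved subsequences.
Track A: 18, 18, 18 — constant 18.
Track B: 7, 19, 31 — adding 12 each time.
Position 7 falls in track A as its term 4, giving 18.

18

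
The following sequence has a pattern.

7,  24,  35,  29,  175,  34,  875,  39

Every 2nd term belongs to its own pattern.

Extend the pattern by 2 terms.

Split by position mod 2 into 2 tracks.
Subsequence A: 7, 35, 175, 875. Multiplying by 5 each time.
Subsequence B: 24, 29, 34, 39. Linear: a_n = 19 + 5·n.
Position 9 → subsequence A, term 5 = 4375.
Position 10 → subsequence B, term 5 = 44.

4375, 44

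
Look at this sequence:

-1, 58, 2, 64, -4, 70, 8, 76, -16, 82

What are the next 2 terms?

32, 88

Odd-indexed and even-indexed terms follow separate rules.
Track A: -1, 2, -4, 8, -16 (multiplying by -2 each time).
Track B: 58, 64, 70, 76, 82 (linear: a_n = 52 + 6·n).
The 11th slot belongs to track A; its 6th term is 32.
Position 12 falls in track B as its term 6, giving 88.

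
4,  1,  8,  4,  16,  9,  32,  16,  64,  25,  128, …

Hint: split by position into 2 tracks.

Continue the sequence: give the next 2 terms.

Positions 1, 3, 5, … form one subsequence and positions 2, 4, 6, … form another.
Track A is 4, 8, 16, 32, 64, 128, which is successive powers of 2.
Track B is 1, 4, 9, 16, 25, which is the squares 1², 2², 3², ….
Position 12 → track B, term 6 = 36.
Position 13 falls in track A as its term 7, giving 256.

36, 256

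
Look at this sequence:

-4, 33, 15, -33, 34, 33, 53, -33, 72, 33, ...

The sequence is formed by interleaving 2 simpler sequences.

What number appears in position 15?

Positions 1, 3, 5, … form one subsequence and positions 2, 4, 6, … form another.
Track A: -4, 15, 34, 53, 72 — adding 19 each time.
Track B: 33, -33, 33, -33, 33 — the oscillation 33·(−1)^(n+1).
The 15th slot belongs to track A; its 8th term is 129.

129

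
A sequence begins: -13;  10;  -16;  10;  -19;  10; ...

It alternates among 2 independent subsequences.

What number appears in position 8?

10

Split by position mod 2 into 2 tracks.
Track A: -13, -16, -19 — arithmetic with common difference −3.
Track B: 10, 10, 10 — constant 10.
The 8th slot belongs to track B; its 4th term is 10.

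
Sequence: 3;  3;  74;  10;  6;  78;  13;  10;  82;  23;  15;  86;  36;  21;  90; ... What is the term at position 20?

Read the sequence 3 terms at a time; column i is its own pattern.
Track A: 3, 10, 13, 23, 36 — a Fibonacci-like recurrence a_n = a_{n-1} + a_{n-2}.
Track B: 3, 6, 10, 15, 21 — triangular numbers n(n+1)/2 for n = 2, 3, ….
Track C: 74, 78, 82, 86, 90 — adding 4 each time.
Position 20 falls in track B as its term 7, giving 36.

36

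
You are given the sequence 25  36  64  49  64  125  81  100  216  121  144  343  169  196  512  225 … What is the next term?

256

Positions follow the repeating pattern AAB; grouping by letter gives 2 tracks.
Track A: 25, 36, 49, 64, 81, 100, 121, 144, 169, 196, 225 — perfect squares starting at 5².
Track B: 64, 125, 216, 343, 512 — consecutive cubes n³ from n = 4.
The 17th slot belongs to track A; its 12th term is 256.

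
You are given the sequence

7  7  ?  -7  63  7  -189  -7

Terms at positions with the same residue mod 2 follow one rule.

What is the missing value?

Split by position mod 2 into 2 tracks.
Subsequence A: 7, ?, 63, -189 — geometric with ratio -3.
Subsequence B: 7, -7, 7, -7 — oscillating between 7 and -7.
So the missing entry in subsequence A is -21.

-21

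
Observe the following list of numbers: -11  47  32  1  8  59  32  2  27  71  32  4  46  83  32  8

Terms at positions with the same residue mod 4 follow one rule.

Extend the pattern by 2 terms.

65, 95

Taking every 4th term gives 4 separate tracks.
Track A is -11, 8, 27, 46, which is arithmetic with common difference +19.
Track B is 47, 59, 71, 83, which is adding 12 each time.
Track C is 32, 32, 32, 32, which is the constant sequence 32.
Track D is 1, 2, 4, 8, which is powers of 2.
The 17th slot belongs to track A; its 5th term is 65.
Position 18 falls in track B as its term 5, giving 95.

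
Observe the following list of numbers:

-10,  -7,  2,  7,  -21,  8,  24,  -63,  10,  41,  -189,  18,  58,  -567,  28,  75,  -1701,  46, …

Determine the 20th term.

The terms cycle through 3 interleaved subsequences.
Subsequence A = -10, 7, 24, 41, 58, 75: adding 17 each time.
Subsequence B = -7, -21, -63, -189, -567, -1701: a geometric progression (common ratio 3).
Subsequence C = 2, 8, 10, 18, 28, 46: each term equals the sum of the previous two.
Term 20 comes from subsequence B (its 7th entry): -5103.

-5103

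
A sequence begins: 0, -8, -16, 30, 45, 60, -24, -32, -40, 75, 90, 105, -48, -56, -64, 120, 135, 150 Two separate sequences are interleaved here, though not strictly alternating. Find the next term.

Reading positions in blocks of 6 reveals the pattern AAABBB — 2 tracks woven together.
Track A: 0, -8, -16, -24, -32, -40, -48, -56, -64. Arithmetic, step −8.
Track B: 30, 45, 60, 75, 90, 105, 120, 135, 150. Adding 15 each time.
Position 19 → track A, term 10 = -72.

-72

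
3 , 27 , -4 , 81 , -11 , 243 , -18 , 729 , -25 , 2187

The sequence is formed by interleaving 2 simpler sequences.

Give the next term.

Positions 1, 3, 5, … form one subsequence and positions 2, 4, 6, … form another.
Track A is 3, -4, -11, -18, -25, which is arithmetic, step −7.
Track B is 27, 81, 243, 729, 2187, which is powers 3^3, 3^4, 3^5, ….
Term 11 comes from track A (its 6th entry): -32.

-32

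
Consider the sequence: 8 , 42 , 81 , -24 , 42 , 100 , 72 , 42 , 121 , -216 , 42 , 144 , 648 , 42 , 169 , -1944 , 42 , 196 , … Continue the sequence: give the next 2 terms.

5832, 42

Read the sequence 3 terms at a time; column i is its own pattern.
Stream A: 8, -24, 72, -216, 648, -1944 (multiplying by -3 each time).
Stream B: 42, 42, 42, 42, 42, 42 (always 42).
Stream C: 81, 100, 121, 144, 169, 196 (consecutive squares n² from n = 9).
Term 19 comes from stream A (its 7th entry): 5832.
Term 20 comes from stream B (its 7th entry): 42.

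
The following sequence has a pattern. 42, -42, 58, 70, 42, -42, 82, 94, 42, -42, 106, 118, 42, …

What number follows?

Reading positions in blocks of 4 reveals the pattern AABB — 2 tracks woven together.
Track A: 42, -42, 42, -42, 42, -42, 42 (oscillating between 42 and -42).
Track B: 58, 70, 82, 94, 106, 118 (arithmetic, step +12).
Position 14 → track A, term 8 = -42.

-42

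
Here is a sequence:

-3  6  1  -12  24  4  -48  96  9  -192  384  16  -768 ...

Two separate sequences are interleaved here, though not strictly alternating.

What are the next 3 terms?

Reading positions in blocks of 3 reveals the pattern AAB — 2 tracks woven together.
Track A is -3, 6, -12, 24, -48, 96, -192, 384, -768, which is geometric with ratio -2.
Track B is 1, 4, 9, 16, which is the squares 1², 2², 3², ….
The 14th slot belongs to track A; its 10th term is 1536.
Position 15 falls in track B as its term 5, giving 25.
Position 16 → track A, term 11 = -3072.

1536, 25, -3072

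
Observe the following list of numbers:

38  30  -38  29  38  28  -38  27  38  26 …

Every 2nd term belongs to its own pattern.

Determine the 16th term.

Split by position mod 2 into 2 tracks.
Stream A: 38, -38, 38, -38, 38. Alternating ±38.
Stream B: 30, 29, 28, 27, 26. Arithmetic with common difference −1.
Term 16 comes from stream B (its 8th entry): 23.

23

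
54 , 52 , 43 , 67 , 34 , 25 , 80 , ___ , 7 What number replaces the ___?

Positions follow the repeating pattern ABB; grouping by letter gives 2 tracks.
Subsequence A is 54, 67, 80, which is linear: a_n = 41 + 13·n.
Subsequence B is 52, 43, 34, 25, ?, 7, which is linear: a_n = 61 − 9·n.
Filling subsequence B at index 5 by its rule yields 16.

16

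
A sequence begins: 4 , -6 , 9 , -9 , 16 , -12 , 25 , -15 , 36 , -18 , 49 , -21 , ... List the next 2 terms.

Positions 1, 3, 5, … form one subsequence and positions 2, 4, 6, … form another.
Stream A: 4, 9, 16, 25, 36, 49 (consecutive squares n² from n = 2).
Stream B: -6, -9, -12, -15, -18, -21 (arithmetic with common difference −3).
Position 13 falls in stream A as its term 7, giving 64.
The 14th slot belongs to stream B; its 7th term is -24.

64, -24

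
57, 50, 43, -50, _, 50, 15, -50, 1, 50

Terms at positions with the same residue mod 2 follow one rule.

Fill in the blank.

29

The terms cycle through 2 interleaved subsequences.
Subsequence A: 57, 43, ?, 15, 1 (linear: a_n = 71 − 14·n).
Subsequence B: 50, -50, 50, -50, 50 (alternating ±50).
So the missing entry in subsequence A is 29.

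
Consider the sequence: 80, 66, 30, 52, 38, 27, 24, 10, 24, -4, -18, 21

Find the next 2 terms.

-32, -46

Reading positions in blocks of 3 reveals the pattern AAB — 2 tracks woven together.
Track A is 80, 66, 52, 38, 24, 10, -4, -18, which is linear: a_n = 94 − 14·n.
Track B is 30, 27, 24, 21, which is arithmetic, step −3.
Position 13 → track A, term 9 = -32.
Term 14 comes from track A (its 10th entry): -46.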